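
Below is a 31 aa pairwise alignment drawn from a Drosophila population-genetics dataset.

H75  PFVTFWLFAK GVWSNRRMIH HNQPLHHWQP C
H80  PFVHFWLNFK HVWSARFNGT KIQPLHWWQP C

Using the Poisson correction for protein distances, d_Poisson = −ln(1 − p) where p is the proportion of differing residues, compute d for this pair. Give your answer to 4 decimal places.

Mismatches occur at site 4 (T/H), site 8 (F/N), site 9 (A/F), site 11 (G/H), site 15 (N/A), site 17 (R/F), site 18 (M/N), site 19 (I/G), site 20 (H/T), site 21 (H/K), site 22 (N/I), site 27 (H/W).
p = 12/31 = 0.387097.
d = −ln(1 − 0.387097) = −ln(0.612903) = 0.4895.

0.4895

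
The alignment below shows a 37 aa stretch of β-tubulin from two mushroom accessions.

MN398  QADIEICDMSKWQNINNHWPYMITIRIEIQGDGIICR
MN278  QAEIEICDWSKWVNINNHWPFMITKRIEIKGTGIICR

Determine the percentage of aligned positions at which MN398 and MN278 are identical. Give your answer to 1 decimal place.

Differing sites — 3:D/E; 9:M/W; 13:Q/V; 21:Y/F; 25:I/K; 30:Q/K; 32:D/T.
30 of the 37 sites match, so the percent identity is 30/37 × 100 = 81.1%.

81.1%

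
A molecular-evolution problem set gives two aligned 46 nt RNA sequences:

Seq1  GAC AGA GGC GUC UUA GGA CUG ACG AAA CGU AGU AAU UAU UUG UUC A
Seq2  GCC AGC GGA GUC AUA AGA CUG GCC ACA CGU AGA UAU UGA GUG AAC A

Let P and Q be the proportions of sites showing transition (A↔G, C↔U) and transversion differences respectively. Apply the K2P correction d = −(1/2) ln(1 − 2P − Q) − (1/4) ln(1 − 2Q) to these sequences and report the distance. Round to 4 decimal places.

0.4326

Differing sites — 2:A/C (Tv); 6:A/C (Tv); 9:C/A (Tv); 13:U/A (Tv); 16:G/A (Ti); 22:A/G (Ti); 24:G/C (Tv); 26:A/C (Tv); 33:U/A (Tv); 34:A/U (Tv); 38:A/G (Ti); 39:U/A (Tv); 40:U/G (Tv); 43:U/A (Tv); 44:U/A (Tv).
Of the 15 differences, 3 transitions and 12 transversions over 46 sites: P = 3/46 = 0.065217, Q = 12/46 = 0.260870.
d = −0.5·ln(0.608696) − 0.25·ln(0.478260) = −0.5·(-0.496436) − 0.25·(-0.737601) = 0.4326.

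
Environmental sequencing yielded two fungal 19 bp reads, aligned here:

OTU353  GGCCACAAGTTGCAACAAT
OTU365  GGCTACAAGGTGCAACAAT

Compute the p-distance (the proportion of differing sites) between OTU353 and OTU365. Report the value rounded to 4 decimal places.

The sequences differ at positions 4 (C/T), 10 (T/G).
There are 2 differences over 19 sites, so p = 2/19 = 0.1053.

0.1053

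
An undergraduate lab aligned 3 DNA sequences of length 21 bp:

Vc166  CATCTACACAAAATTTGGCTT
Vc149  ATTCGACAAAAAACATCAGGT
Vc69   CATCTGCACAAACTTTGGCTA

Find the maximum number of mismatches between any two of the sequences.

Pairwise Hamming distances:
  Vc166 vs Vc149: 10
  Vc166 vs Vc69: 3
  Vc149 vs Vc69: 13
The largest is 13, between Vc149 and Vc69.

13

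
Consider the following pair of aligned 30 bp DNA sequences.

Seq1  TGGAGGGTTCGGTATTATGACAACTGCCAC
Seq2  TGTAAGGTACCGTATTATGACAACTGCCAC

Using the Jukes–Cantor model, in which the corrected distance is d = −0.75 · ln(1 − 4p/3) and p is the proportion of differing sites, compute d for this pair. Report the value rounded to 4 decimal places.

Differing sites — 3:G/T; 5:G/A; 9:T/A; 11:G/C.
p = 4/30 = 0.133333.
d = −0.75 · ln(1 − (4/3)·0.133333) = −0.75 · ln(0.822223) = −0.75 · (-0.195744) = 0.1468.

0.1468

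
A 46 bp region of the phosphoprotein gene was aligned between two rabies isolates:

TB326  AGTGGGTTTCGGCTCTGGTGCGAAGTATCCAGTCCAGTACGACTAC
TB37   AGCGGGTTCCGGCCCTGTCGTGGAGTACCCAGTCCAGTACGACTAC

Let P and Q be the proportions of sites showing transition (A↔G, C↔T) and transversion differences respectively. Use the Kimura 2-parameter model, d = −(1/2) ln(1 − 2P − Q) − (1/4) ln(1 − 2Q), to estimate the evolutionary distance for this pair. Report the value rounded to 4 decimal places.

Differing sites — 3:T/C (Ti); 9:T/C (Ti); 14:T/C (Ti); 18:G/T (Tv); 19:T/C (Ti); 21:C/T (Ti); 23:A/G (Ti); 28:T/C (Ti).
Of the 8 differences, 7 transitions and 1 transversion over 46 sites: P = 7/46 = 0.152174, Q = 1/46 = 0.021739.
d = −0.5·ln(0.673913) − 0.25·ln(0.956522) = −0.5·(-0.394654) − 0.25·(-0.044451) = 0.2084.

0.2084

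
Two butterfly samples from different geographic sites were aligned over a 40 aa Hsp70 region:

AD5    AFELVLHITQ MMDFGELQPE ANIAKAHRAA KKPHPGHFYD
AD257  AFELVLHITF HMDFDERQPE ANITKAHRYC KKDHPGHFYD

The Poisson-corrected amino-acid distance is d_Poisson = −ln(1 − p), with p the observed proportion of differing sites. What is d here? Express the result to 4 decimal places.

The sequences differ at positions 10 (Q/F), 11 (M/H), 15 (G/D), 17 (L/R), 24 (A/T), 29 (A/Y), 30 (A/C), 33 (P/D).
p = 8/40 = 0.200000.
d = −ln(1 − 0.200000) = −ln(0.800000) = 0.2231.

0.2231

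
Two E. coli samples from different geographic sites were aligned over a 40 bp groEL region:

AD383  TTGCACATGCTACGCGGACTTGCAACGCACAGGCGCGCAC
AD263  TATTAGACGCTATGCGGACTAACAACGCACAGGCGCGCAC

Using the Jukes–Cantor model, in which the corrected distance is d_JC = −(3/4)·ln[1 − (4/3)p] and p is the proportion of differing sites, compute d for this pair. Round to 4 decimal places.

0.2326

Mismatches occur at site 2 (T↔A), site 3 (G↔T), site 4 (C↔T), site 6 (C↔G), site 8 (T↔C), site 13 (C↔T), site 21 (T↔A), site 22 (G↔A).
p = 8/40 = 0.200000.
d = −0.75 · ln(1 − (4/3)·0.200000) = −0.75 · ln(0.733333) = −0.75 · (-0.310155) = 0.2326.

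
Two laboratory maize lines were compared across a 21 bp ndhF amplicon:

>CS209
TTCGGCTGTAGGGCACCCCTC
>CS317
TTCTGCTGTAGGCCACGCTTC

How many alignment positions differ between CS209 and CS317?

4

Mismatches occur at site 4 (G↔T), site 13 (G↔C), site 17 (C↔G), site 19 (C↔T).
That gives 4 mismatches out of 21 aligned sites, so the Hamming distance is 4.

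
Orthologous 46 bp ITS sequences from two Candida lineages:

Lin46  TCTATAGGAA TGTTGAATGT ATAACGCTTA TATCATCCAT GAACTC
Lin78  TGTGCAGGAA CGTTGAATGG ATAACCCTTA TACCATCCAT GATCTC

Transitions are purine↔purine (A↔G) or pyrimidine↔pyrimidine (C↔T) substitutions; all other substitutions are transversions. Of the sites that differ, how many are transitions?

4

Differing sites — 2:C/G (Tv); 4:A/G (Ti); 5:T/C (Ti); 11:T/C (Ti); 20:T/G (Tv); 26:G/C (Tv); 33:T/C (Ti); 43:A/T (Tv).
Of the 8 differences, 4 transitions and 4 transversions, so the answer is 4.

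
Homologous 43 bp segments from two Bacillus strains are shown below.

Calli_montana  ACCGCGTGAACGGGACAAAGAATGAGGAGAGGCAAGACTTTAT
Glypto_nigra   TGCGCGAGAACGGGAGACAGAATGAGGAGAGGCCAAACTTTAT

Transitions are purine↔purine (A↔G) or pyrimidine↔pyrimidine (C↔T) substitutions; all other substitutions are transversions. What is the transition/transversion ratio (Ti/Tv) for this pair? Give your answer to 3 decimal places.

0.167

The sequences differ at positions 1 (A/T, transversion), 2 (C/G, transversion), 7 (T/A, transversion), 16 (C/G, transversion), 18 (A/C, transversion), 34 (A/C, transversion), 36 (G/A, transition).
Of the 7 differences, 1 transition and 6 transversions, so Ti/Tv = 1/6 = 0.167.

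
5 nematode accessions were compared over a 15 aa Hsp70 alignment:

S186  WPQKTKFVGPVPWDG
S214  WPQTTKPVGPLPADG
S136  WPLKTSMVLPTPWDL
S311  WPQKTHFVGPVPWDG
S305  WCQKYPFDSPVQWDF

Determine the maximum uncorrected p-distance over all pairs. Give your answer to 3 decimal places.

0.733

Pairwise Hamming distances:
  S186 vs S214: 4
  S186 vs S136: 6
  S186 vs S311: 1
  S186 vs S305: 7
  S214 vs S136: 8
  S214 vs S311: 5
  S214 vs S305: 11
  S136 vs S311: 6
  S136 vs S305: 10
  S311 vs S305: 7
The largest is 11 mismatches, between S214 and S305; p = 11/15 = 0.733.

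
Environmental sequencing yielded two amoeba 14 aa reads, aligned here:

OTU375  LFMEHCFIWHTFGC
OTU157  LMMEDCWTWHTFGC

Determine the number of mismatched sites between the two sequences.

4

The sequences differ at positions 2 (F/M), 5 (H/D), 7 (F/W), 8 (I/T).
That gives 4 mismatches out of 14 aligned sites, so the Hamming distance is 4.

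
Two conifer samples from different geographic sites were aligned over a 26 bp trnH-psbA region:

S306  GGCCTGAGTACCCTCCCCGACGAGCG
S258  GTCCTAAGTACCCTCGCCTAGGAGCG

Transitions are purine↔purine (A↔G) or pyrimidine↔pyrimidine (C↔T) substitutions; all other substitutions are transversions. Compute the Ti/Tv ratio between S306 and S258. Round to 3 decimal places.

Mismatches occur at site 2 (G→T, transversion), site 6 (G→A, transition), site 16 (C→G, transversion), site 19 (G→T, transversion), site 21 (C→G, transversion).
Of the 5 differences, 1 transition and 4 transversions, so Ti/Tv = 1/4 = 0.250.

0.250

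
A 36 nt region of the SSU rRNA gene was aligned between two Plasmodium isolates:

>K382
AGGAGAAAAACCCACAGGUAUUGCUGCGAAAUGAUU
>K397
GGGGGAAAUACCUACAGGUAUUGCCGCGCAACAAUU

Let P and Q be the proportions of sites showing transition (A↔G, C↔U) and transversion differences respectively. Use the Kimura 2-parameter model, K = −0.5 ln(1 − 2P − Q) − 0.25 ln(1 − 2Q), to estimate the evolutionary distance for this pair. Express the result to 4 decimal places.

0.2757

Mismatches occur at site 1 (A/G, transition), site 4 (A/G, transition), site 9 (A/U, transversion), site 13 (C/U, transition), site 25 (U/C, transition), site 29 (A/C, transversion), site 32 (U/C, transition), site 33 (G/A, transition).
Of the 8 differences, 6 transitions and 2 transversions over 36 sites: P = 6/36 = 0.166667, Q = 2/36 = 0.055556.
d = −0.5·ln(0.611110) − 0.25·ln(0.888888) = −0.5·(-0.492478) − 0.25·(-0.117784) = 0.2757.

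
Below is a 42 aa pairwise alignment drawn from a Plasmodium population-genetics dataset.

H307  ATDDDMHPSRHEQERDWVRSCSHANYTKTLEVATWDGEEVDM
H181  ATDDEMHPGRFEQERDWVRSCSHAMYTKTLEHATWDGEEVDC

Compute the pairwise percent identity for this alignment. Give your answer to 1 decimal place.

Mismatches occur at site 5 (D→E), site 9 (S→G), site 11 (H→F), site 25 (N→M), site 32 (V→H), site 42 (M→C).
36 of the 42 sites match, so the percent identity is 36/42 × 100 = 85.7%.

85.7%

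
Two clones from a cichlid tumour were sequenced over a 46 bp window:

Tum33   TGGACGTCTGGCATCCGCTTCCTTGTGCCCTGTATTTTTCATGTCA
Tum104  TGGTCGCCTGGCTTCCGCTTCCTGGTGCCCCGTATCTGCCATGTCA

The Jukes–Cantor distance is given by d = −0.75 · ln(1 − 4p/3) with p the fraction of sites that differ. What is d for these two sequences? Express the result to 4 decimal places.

0.1979

The sequences differ at positions 4 (A/T), 7 (T/C), 13 (A/T), 24 (T/G), 31 (T/C), 36 (T/C), 38 (T/G), 39 (T/C).
p = 8/46 = 0.173913.
d = −0.75 · ln(1 − (4/3)·0.173913) = −0.75 · ln(0.768116) = −0.75 · (-0.263815) = 0.1979.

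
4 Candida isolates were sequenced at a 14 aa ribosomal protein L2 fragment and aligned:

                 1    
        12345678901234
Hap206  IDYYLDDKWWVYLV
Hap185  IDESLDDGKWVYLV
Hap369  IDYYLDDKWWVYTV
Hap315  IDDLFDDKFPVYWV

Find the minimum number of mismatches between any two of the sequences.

Pairwise Hamming distances:
  Hap206 vs Hap185: 4
  Hap206 vs Hap369: 1
  Hap206 vs Hap315: 6
  Hap185 vs Hap369: 5
  Hap185 vs Hap315: 7
  Hap369 vs Hap315: 6
The smallest is 1, between Hap206 and Hap369.

1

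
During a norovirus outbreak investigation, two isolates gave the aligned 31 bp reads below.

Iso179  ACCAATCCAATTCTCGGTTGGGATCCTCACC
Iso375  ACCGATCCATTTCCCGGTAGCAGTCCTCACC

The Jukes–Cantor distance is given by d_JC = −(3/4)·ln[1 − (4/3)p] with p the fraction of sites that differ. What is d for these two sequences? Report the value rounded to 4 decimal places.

The sequences differ at positions 4 (A/G), 10 (A/T), 14 (T/C), 19 (T/A), 21 (G/C), 22 (G/A), 23 (A/G).
p = 7/31 = 0.225806.
d = −0.75 · ln(1 − (4/3)·0.225806) = −0.75 · ln(0.698925) = −0.75 · (-0.358212) = 0.2687.

0.2687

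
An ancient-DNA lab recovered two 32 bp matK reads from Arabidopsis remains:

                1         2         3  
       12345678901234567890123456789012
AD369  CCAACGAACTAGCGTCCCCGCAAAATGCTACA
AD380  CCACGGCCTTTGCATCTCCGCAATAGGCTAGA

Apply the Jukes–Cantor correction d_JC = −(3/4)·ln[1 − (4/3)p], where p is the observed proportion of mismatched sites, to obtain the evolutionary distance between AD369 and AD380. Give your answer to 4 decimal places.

0.4598

Differing sites — 4:A/C; 5:C/G; 7:A/C; 8:A/C; 9:C/T; 11:A/T; 14:G/A; 17:C/T; 24:A/T; 26:T/G; 31:C/G.
p = 11/32 = 0.343750.
d = −0.75 · ln(1 − (4/3)·0.343750) = −0.75 · ln(0.541667) = −0.75 · (-0.613104) = 0.4598.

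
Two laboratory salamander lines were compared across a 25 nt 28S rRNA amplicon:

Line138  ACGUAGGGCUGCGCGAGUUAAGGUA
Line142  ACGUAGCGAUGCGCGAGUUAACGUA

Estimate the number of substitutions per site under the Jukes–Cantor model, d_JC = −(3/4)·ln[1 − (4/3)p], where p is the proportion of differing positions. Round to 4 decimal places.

Differing sites — 7:G/C; 9:C/A; 22:G/C.
p = 3/25 = 0.120000.
d = −0.75 · ln(1 − (4/3)·0.120000) = −0.75 · ln(0.840000) = −0.75 · (-0.174353) = 0.1308.

0.1308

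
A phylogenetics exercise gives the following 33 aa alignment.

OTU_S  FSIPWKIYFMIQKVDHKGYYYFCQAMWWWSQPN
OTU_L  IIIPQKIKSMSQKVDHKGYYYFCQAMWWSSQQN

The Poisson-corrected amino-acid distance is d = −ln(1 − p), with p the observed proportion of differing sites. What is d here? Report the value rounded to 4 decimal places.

0.2776

The sequences differ at positions 1 (F/I), 2 (S/I), 5 (W/Q), 8 (Y/K), 9 (F/S), 11 (I/S), 29 (W/S), 32 (P/Q).
p = 8/33 = 0.242424.
d = −ln(1 − 0.242424) = −ln(0.757576) = 0.2776.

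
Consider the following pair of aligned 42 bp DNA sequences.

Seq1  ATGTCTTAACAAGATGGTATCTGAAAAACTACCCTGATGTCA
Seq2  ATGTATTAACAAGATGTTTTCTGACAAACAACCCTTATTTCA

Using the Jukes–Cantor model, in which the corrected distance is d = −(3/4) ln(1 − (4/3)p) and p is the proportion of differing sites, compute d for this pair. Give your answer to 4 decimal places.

0.1885

Mismatches occur at site 5 (C↔A), site 17 (G↔T), site 19 (A↔T), site 25 (A↔C), site 30 (T↔A), site 36 (G↔T), site 39 (G↔T).
p = 7/42 = 0.166667.
d = −0.75 · ln(1 − (4/3)·0.166667) = −0.75 · ln(0.777777) = −0.75 · (-0.251315) = 0.1885.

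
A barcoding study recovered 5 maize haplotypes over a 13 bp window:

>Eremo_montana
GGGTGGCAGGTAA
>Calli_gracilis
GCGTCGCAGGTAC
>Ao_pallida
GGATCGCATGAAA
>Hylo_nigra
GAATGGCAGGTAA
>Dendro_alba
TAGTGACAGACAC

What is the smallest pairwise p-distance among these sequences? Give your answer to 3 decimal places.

0.154

Pairwise Hamming distances:
  Eremo_montana vs Calli_gracilis: 3
  Eremo_montana vs Ao_pallida: 4
  Eremo_montana vs Hylo_nigra: 2
  Eremo_montana vs Dendro_alba: 6
  Calli_gracilis vs Ao_pallida: 5
  Calli_gracilis vs Hylo_nigra: 4
  Calli_gracilis vs Dendro_alba: 6
  Ao_pallida vs Hylo_nigra: 4
  Ao_pallida vs Dendro_alba: 9
  Hylo_nigra vs Dendro_alba: 6
The smallest is 2 mismatches, between Eremo_montana and Hylo_nigra; p = 2/13 = 0.154.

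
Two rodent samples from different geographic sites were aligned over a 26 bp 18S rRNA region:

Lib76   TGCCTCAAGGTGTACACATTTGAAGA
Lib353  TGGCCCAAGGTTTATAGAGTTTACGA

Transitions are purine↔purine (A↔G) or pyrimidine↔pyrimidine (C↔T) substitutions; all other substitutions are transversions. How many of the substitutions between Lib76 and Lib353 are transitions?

Mismatches occur at site 3 (C↔G, transversion), site 5 (T↔C, transition), site 12 (G↔T, transversion), site 15 (C↔T, transition), site 17 (C↔G, transversion), site 19 (T↔G, transversion), site 22 (G↔T, transversion), site 24 (A↔C, transversion).
Of the 8 differences, 2 transitions and 6 transversions, so the answer is 2.

2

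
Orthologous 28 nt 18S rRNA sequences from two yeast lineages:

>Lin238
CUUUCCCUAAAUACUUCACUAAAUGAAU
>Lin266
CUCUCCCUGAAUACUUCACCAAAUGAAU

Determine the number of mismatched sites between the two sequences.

3

Mismatches occur at site 3 (U/C), site 9 (A/G), site 20 (U/C).
That gives 3 mismatches out of 28 aligned sites, so the Hamming distance is 3.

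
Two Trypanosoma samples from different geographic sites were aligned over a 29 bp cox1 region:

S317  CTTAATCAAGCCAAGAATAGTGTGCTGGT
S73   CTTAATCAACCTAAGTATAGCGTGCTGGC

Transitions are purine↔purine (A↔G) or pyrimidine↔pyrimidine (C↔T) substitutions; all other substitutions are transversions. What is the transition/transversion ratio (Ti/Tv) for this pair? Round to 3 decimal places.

1.500

The sequences differ at positions 10 (G/C, transversion), 12 (C/T, transition), 16 (A/T, transversion), 21 (T/C, transition), 29 (T/C, transition).
Of the 5 differences, 3 transitions and 2 transversions, so Ti/Tv = 3/2 = 1.500.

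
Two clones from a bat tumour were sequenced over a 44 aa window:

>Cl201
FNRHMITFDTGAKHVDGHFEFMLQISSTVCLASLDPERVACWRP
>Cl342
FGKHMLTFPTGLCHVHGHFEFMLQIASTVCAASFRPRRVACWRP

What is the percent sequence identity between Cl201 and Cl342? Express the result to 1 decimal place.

Differing sites — 2:N/G; 3:R/K; 6:I/L; 9:D/P; 12:A/L; 13:K/C; 16:D/H; 26:S/A; 31:L/A; 34:L/F; 35:D/R; 37:E/R.
32 of the 44 sites match, so the percent identity is 32/44 × 100 = 72.7%.

72.7%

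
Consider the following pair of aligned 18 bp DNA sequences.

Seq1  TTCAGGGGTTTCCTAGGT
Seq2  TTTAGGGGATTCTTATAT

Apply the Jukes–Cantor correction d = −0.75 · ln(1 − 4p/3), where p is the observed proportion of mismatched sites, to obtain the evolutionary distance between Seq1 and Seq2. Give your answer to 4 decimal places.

0.3470

Differing sites — 3:C/T; 9:T/A; 13:C/T; 16:G/T; 17:G/A.
p = 5/18 = 0.277778.
d = −0.75 · ln(1 − (4/3)·0.277778) = −0.75 · ln(0.629629) = −0.75 · (-0.462625) = 0.3470.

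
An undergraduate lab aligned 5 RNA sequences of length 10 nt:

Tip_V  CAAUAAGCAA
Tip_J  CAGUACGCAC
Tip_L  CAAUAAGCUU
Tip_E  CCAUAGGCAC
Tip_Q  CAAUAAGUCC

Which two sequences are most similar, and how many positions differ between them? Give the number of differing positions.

Pairwise Hamming distances:
  Tip_V vs Tip_J: 3
  Tip_V vs Tip_L: 2
  Tip_V vs Tip_E: 3
  Tip_V vs Tip_Q: 3
  Tip_J vs Tip_L: 4
  Tip_J vs Tip_E: 3
  Tip_J vs Tip_Q: 4
  Tip_L vs Tip_E: 4
  Tip_L vs Tip_Q: 3
  Tip_E vs Tip_Q: 4
The smallest is 2, between Tip_V and Tip_L.

2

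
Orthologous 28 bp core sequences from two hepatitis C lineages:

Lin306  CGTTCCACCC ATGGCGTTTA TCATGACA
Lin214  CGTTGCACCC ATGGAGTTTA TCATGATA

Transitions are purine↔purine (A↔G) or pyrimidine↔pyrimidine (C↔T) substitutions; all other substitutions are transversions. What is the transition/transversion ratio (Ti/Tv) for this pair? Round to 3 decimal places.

Mismatches occur at site 5 (C↔G, transversion), site 15 (C↔A, transversion), site 27 (C↔T, transition).
Of the 3 differences, 1 transition and 2 transversions, so Ti/Tv = 1/2 = 0.500.

0.500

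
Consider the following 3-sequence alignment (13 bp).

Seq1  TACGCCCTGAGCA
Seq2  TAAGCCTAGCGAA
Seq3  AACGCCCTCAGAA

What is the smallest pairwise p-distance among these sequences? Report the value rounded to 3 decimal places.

Pairwise Hamming distances:
  Seq1 vs Seq2: 5
  Seq1 vs Seq3: 3
  Seq2 vs Seq3: 6
The smallest is 3 mismatches, between Seq1 and Seq3; p = 3/13 = 0.231.

0.231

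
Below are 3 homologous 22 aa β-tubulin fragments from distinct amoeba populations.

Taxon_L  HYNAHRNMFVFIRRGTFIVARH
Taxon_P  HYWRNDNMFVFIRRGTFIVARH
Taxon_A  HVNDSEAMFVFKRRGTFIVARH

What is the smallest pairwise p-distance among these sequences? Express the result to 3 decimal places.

0.182

Pairwise Hamming distances:
  Taxon_L vs Taxon_P: 4
  Taxon_L vs Taxon_A: 6
  Taxon_P vs Taxon_A: 7
The smallest is 4 mismatches, between Taxon_L and Taxon_P; p = 4/22 = 0.182.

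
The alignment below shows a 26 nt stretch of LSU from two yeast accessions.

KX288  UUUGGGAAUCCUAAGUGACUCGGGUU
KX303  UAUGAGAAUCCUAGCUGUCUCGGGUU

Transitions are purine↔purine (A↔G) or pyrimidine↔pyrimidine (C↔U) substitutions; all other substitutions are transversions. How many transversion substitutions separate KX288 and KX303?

3

The sequences differ at positions 2 (U/A, transversion), 5 (G/A, transition), 14 (A/G, transition), 15 (G/C, transversion), 18 (A/U, transversion).
Of the 5 differences, 2 transitions and 3 transversions, so the answer is 3.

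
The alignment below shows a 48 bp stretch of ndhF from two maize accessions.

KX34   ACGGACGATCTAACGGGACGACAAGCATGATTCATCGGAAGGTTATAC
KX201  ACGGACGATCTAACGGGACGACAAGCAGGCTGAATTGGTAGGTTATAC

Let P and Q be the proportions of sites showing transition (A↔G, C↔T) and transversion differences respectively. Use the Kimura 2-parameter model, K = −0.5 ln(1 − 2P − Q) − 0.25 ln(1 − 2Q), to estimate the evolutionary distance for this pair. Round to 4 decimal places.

0.1372

Differing sites — 28:T/G (Tv); 30:A/C (Tv); 32:T/G (Tv); 33:C/A (Tv); 36:C/T (Ti); 39:A/T (Tv).
Of the 6 differences, 1 transition and 5 transversions over 48 sites: P = 1/48 = 0.020833, Q = 5/48 = 0.104167.
d = −0.5·ln(0.854167) − 0.25·ln(0.791666) = −0.5·(-0.157629) − 0.25·(-0.233616) = 0.1372.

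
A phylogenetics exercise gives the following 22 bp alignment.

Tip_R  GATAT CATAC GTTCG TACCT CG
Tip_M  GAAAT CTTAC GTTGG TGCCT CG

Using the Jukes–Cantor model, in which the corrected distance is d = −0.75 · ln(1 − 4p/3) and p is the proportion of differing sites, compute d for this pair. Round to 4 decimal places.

Mismatches occur at site 3 (T↔A), site 7 (A↔T), site 14 (C↔G), site 17 (A↔G).
p = 4/22 = 0.181818.
d = −0.75 · ln(1 − (4/3)·0.181818) = −0.75 · ln(0.757576) = −0.75 · (-0.277631) = 0.2082.

0.2082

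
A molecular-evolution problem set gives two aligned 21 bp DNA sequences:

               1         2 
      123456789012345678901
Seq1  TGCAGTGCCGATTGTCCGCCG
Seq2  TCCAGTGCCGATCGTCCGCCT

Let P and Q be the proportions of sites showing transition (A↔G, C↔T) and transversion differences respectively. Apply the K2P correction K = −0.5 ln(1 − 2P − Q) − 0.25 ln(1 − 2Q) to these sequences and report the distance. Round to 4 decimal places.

0.1585

Mismatches occur at site 2 (G↔C, transversion), site 13 (T↔C, transition), site 21 (G↔T, transversion).
Of the 3 differences, 1 transition and 2 transversions over 21 sites: P = 1/21 = 0.047619, Q = 2/21 = 0.095238.
d = −0.5·ln(0.809524) − 0.25·ln(0.809524) = −0.5·(-0.211309) − 0.25·(-0.211309) = 0.1585.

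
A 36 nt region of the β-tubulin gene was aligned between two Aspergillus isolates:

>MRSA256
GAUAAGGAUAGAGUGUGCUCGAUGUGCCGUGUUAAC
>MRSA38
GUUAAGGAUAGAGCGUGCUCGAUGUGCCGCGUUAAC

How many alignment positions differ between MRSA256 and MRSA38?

Mismatches occur at site 2 (A→U), site 14 (U→C), site 30 (U→C).
That gives 3 mismatches out of 36 aligned sites, so the Hamming distance is 3.

3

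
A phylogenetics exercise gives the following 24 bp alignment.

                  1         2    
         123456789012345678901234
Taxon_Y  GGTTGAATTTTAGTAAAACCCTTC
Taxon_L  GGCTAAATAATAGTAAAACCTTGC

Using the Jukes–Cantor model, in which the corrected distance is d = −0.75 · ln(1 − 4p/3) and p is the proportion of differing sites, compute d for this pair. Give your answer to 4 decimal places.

0.3041

Differing sites — 3:T/C; 5:G/A; 9:T/A; 10:T/A; 21:C/T; 23:T/G.
p = 6/24 = 0.250000.
d = −0.75 · ln(1 − (4/3)·0.250000) = −0.75 · ln(0.666667) = −0.75 · (-0.405465) = 0.3041.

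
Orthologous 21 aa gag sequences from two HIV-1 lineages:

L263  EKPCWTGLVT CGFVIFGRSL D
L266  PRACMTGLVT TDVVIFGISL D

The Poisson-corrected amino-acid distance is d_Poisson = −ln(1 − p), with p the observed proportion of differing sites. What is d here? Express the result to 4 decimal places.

0.4796

Differing sites — 1:E/P; 2:K/R; 3:P/A; 5:W/M; 11:C/T; 12:G/D; 13:F/V; 18:R/I.
p = 8/21 = 0.380952.
d = −ln(1 − 0.380952) = −ln(0.619048) = 0.4796.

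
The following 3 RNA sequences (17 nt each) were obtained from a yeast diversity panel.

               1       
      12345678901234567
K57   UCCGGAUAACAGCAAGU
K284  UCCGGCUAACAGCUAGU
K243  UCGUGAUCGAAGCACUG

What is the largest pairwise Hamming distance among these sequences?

Pairwise Hamming distances:
  K57 vs K284: 2
  K57 vs K243: 8
  K284 vs K243: 10
The largest is 10, between K284 and K243.

10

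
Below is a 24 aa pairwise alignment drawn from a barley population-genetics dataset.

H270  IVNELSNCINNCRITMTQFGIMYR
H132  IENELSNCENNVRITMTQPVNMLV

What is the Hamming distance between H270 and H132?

8

The sequences differ at positions 2 (V/E), 9 (I/E), 12 (C/V), 19 (F/P), 20 (G/V), 21 (I/N), 23 (Y/L), 24 (R/V).
That gives 8 mismatches out of 24 aligned sites, so the Hamming distance is 8.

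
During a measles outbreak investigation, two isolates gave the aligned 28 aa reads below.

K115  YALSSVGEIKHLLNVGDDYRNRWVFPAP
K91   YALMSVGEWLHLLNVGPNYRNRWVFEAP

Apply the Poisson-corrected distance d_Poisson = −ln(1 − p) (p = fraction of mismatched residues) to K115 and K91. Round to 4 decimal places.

Differing sites — 4:S/M; 9:I/W; 10:K/L; 17:D/P; 18:D/N; 26:P/E.
p = 6/28 = 0.214286.
d = −ln(1 − 0.214286) = −ln(0.785714) = 0.2412.

0.2412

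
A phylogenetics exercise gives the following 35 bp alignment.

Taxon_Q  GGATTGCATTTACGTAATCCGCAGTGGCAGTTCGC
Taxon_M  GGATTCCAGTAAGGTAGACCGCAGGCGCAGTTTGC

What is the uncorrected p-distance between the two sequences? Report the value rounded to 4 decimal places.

Mismatches occur at site 6 (G→C), site 9 (T→G), site 11 (T→A), site 13 (C→G), site 17 (A→G), site 18 (T→A), site 25 (T→G), site 26 (G→C), site 33 (C→T).
There are 9 differences over 35 sites, so p = 9/35 = 0.2571.

0.2571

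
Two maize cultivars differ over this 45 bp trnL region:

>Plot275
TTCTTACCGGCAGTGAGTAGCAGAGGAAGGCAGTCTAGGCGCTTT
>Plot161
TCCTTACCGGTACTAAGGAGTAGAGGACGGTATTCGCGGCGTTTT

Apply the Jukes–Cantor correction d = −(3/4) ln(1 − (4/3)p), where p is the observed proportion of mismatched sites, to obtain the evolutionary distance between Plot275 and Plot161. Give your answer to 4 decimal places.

Differing sites — 2:T/C; 11:C/T; 13:G/C; 15:G/A; 18:T/G; 21:C/T; 28:A/C; 31:C/T; 33:G/T; 36:T/G; 37:A/C; 42:C/T.
p = 12/45 = 0.266667.
d = −0.75 · ln(1 − (4/3)·0.266667) = −0.75 · ln(0.644444) = −0.75 · (-0.439367) = 0.3295.

0.3295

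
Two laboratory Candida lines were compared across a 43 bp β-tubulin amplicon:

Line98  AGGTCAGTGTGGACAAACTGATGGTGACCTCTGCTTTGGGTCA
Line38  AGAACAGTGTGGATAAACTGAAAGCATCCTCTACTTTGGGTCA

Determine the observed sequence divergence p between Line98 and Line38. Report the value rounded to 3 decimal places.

0.209

Differing sites — 3:G/A; 4:T/A; 14:C/T; 22:T/A; 23:G/A; 25:T/C; 26:G/A; 27:A/T; 33:G/A.
There are 9 differences over 43 sites, so p = 9/43 = 0.209.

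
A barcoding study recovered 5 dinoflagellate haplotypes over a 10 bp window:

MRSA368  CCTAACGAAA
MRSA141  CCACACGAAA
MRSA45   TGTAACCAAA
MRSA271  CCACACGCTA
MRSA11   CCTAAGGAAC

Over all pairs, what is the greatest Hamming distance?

Pairwise Hamming distances:
  MRSA368 vs MRSA141: 2
  MRSA368 vs MRSA45: 3
  MRSA368 vs MRSA271: 4
  MRSA368 vs MRSA11: 2
  MRSA141 vs MRSA45: 5
  MRSA141 vs MRSA271: 2
  MRSA141 vs MRSA11: 4
  MRSA45 vs MRSA271: 7
  MRSA45 vs MRSA11: 5
  MRSA271 vs MRSA11: 6
The largest is 7, between MRSA45 and MRSA271.

7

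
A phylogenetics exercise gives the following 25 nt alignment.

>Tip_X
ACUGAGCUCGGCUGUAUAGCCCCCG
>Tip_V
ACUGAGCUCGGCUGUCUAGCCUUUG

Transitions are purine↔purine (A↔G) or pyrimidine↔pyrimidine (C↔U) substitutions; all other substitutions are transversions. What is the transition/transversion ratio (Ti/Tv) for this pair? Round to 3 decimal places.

3.000

The sequences differ at positions 16 (A/C, transversion), 22 (C/U, transition), 23 (C/U, transition), 24 (C/U, transition).
Of the 4 differences, 3 transitions and 1 transversion, so Ti/Tv = 3/1 = 3.000.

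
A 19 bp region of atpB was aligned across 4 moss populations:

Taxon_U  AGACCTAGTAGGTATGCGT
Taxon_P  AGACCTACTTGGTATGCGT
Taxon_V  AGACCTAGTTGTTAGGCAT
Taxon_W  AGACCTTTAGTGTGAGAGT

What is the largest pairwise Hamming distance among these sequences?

10

Pairwise Hamming distances:
  Taxon_U vs Taxon_P: 2
  Taxon_U vs Taxon_V: 4
  Taxon_U vs Taxon_W: 8
  Taxon_P vs Taxon_V: 4
  Taxon_P vs Taxon_W: 8
  Taxon_V vs Taxon_W: 10
The largest is 10, between Taxon_V and Taxon_W.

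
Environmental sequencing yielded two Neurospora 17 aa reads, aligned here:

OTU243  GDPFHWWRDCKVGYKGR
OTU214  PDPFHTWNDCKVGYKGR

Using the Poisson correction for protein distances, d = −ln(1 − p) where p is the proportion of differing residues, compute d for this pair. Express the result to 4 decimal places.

Differing sites — 1:G/P; 6:W/T; 8:R/N.
p = 3/17 = 0.176471.
d = −ln(1 − 0.176471) = −ln(0.823529) = 0.1942.

0.1942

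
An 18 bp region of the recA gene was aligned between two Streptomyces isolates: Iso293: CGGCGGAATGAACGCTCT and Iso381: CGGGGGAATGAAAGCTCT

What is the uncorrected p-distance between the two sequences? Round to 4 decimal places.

0.1111

Differing sites — 4:C/G; 13:C/A.
There are 2 differences over 18 sites, so p = 2/18 = 0.1111.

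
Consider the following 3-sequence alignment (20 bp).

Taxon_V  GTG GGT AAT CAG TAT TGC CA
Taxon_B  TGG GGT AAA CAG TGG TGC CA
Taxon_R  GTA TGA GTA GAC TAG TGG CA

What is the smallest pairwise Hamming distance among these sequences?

Pairwise Hamming distances:
  Taxon_V vs Taxon_B: 5
  Taxon_V vs Taxon_R: 10
  Taxon_B vs Taxon_R: 11
The smallest is 5, between Taxon_V and Taxon_B.

5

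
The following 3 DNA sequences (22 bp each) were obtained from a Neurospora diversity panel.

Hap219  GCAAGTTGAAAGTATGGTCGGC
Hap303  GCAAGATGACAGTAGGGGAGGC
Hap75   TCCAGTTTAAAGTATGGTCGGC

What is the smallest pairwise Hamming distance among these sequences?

Pairwise Hamming distances:
  Hap219 vs Hap303: 5
  Hap219 vs Hap75: 3
  Hap303 vs Hap75: 8
The smallest is 3, between Hap219 and Hap75.

3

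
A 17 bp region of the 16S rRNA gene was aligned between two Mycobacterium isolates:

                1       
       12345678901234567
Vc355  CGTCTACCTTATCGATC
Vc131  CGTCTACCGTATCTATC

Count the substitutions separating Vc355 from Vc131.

2

Differing sites — 9:T/G; 14:G/T.
That gives 2 mismatches out of 17 aligned sites, so the Hamming distance is 2.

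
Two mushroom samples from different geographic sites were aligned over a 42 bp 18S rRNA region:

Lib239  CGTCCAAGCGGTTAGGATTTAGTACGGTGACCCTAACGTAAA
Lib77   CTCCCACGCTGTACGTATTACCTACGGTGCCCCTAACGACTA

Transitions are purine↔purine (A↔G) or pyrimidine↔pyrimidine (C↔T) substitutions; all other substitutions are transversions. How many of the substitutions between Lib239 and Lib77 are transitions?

Mismatches occur at site 2 (G↔T, transversion), site 3 (T↔C, transition), site 7 (A↔C, transversion), site 10 (G↔T, transversion), site 13 (T↔A, transversion), site 14 (A↔C, transversion), site 16 (G↔T, transversion), site 20 (T↔A, transversion), site 21 (A↔C, transversion), site 22 (G↔C, transversion), site 30 (A↔C, transversion), site 39 (T↔A, transversion), site 40 (A↔C, transversion), site 41 (A↔T, transversion).
Of the 14 differences, 1 transition and 13 transversions, so the answer is 1.

1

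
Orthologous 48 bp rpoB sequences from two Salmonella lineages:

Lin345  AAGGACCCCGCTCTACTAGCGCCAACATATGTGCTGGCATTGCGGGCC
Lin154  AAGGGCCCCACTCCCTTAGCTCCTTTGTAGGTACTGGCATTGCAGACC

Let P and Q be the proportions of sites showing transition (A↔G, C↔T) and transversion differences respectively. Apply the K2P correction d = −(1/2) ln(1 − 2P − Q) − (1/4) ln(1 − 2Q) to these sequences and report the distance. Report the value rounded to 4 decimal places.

0.3846

Mismatches occur at site 5 (A→G, transition), site 10 (G→A, transition), site 14 (T→C, transition), site 15 (A→C, transversion), site 16 (C→T, transition), site 21 (G→T, transversion), site 24 (A→T, transversion), site 25 (A→T, transversion), site 26 (C→T, transition), site 27 (A→G, transition), site 30 (T→G, transversion), site 33 (G→A, transition), site 44 (G→A, transition), site 46 (G→A, transition).
Of the 14 differences, 9 transitions and 5 transversions over 48 sites: P = 9/48 = 0.187500, Q = 5/48 = 0.104167.
d = −0.5·ln(0.520833) − 0.25·ln(0.791666) = −0.5·(-0.652326) − 0.25·(-0.233616) = 0.3846.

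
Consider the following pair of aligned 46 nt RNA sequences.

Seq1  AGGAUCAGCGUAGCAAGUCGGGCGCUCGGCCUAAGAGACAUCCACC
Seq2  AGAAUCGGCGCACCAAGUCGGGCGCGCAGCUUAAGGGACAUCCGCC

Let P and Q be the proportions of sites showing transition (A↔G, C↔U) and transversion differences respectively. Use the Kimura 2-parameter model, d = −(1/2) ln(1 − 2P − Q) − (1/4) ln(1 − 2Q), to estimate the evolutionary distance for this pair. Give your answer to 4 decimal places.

Differing sites — 3:G/A (Ti); 7:A/G (Ti); 11:U/C (Ti); 13:G/C (Tv); 26:U/G (Tv); 28:G/A (Ti); 31:C/U (Ti); 36:A/G (Ti); 44:A/G (Ti).
Of the 9 differences, 7 transitions and 2 transversions over 46 sites: P = 7/46 = 0.152174, Q = 2/46 = 0.043478.
d = −0.5·ln(0.652174) − 0.25·ln(0.913044) = −0.5·(-0.427444) − 0.25·(-0.090971) = 0.2365.

0.2365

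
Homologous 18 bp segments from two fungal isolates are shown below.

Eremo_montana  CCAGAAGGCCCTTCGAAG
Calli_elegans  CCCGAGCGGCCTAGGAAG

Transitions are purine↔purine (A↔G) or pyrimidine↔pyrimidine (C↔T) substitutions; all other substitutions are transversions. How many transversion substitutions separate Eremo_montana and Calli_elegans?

5

Differing sites — 3:A/C (Tv); 6:A/G (Ti); 7:G/C (Tv); 9:C/G (Tv); 13:T/A (Tv); 14:C/G (Tv).
Of the 6 differences, 1 transition and 5 transversions, so the answer is 5.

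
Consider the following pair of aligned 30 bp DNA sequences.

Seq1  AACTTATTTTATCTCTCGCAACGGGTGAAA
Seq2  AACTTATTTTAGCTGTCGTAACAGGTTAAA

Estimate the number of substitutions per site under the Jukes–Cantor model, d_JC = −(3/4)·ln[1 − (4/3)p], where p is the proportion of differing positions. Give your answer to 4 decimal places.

Differing sites — 12:T/G; 15:C/G; 19:C/T; 23:G/A; 27:G/T.
p = 5/30 = 0.166667.
d = −0.75 · ln(1 − (4/3)·0.166667) = −0.75 · ln(0.777777) = −0.75 · (-0.251315) = 0.1885.

0.1885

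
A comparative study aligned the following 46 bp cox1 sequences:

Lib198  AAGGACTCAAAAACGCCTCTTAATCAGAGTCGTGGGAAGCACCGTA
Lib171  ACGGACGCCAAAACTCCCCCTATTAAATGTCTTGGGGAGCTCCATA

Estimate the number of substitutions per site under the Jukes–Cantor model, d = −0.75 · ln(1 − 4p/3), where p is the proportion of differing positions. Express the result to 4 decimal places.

0.3904

Mismatches occur at site 2 (A/C), site 7 (T/G), site 9 (A/C), site 15 (G/T), site 18 (T/C), site 20 (T/C), site 23 (A/T), site 25 (C/A), site 27 (G/A), site 28 (A/T), site 32 (G/T), site 37 (A/G), site 41 (A/T), site 44 (G/A).
p = 14/46 = 0.304348.
d = −0.75 · ln(1 − (4/3)·0.304348) = −0.75 · ln(0.594203) = −0.75 · (-0.520534) = 0.3904.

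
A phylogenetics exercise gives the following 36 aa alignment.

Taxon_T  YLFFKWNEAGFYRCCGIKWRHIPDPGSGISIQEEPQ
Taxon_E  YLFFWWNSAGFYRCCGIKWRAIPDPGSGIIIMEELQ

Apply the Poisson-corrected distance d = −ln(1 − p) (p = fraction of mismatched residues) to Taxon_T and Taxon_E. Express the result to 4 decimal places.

0.1823

Mismatches occur at site 5 (K→W), site 8 (E→S), site 21 (H→A), site 30 (S→I), site 32 (Q→M), site 35 (P→L).
p = 6/36 = 0.166667.
d = −ln(1 − 0.166667) = −ln(0.833333) = 0.1823.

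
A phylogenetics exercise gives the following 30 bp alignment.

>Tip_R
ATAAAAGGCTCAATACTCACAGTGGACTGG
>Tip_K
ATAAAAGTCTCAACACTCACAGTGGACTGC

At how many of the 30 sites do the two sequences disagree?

The sequences differ at positions 8 (G/T), 14 (T/C), 30 (G/C).
That gives 3 mismatches out of 30 aligned sites, so the Hamming distance is 3.

3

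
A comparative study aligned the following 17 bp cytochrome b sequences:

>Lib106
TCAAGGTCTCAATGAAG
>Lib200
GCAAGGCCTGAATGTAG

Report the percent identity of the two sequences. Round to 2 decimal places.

76.47%

The sequences differ at positions 1 (T/G), 7 (T/C), 10 (C/G), 15 (A/T).
13 of the 17 sites match, so the percent identity is 13/17 × 100 = 76.47%.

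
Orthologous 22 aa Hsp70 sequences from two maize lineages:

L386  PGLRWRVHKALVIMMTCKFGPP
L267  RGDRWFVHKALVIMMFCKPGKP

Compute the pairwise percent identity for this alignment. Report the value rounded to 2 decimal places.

72.73%

Mismatches occur at site 1 (P→R), site 3 (L→D), site 6 (R→F), site 16 (T→F), site 19 (F→P), site 21 (P→K).
16 of the 22 sites match, so the percent identity is 16/22 × 100 = 72.73%.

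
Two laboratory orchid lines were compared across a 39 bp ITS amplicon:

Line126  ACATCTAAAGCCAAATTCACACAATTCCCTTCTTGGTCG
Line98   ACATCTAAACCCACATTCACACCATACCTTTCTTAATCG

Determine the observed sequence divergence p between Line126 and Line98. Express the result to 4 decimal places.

0.1795

Differing sites — 10:G/C; 14:A/C; 23:A/C; 26:T/A; 29:C/T; 35:G/A; 36:G/A.
There are 7 differences over 39 sites, so p = 7/39 = 0.1795.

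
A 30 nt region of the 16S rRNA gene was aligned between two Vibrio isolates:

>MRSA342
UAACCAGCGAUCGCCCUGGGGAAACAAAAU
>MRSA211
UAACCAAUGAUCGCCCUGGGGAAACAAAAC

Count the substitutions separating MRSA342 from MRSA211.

3

Mismatches occur at site 7 (G↔A), site 8 (C↔U), site 30 (U↔C).
That gives 3 mismatches out of 30 aligned sites, so the Hamming distance is 3.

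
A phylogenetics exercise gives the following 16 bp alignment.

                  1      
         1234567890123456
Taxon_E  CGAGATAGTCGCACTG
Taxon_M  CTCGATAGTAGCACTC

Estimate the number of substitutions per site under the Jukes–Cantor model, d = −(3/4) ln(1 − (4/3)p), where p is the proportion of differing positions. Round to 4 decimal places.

Differing sites — 2:G/T; 3:A/C; 10:C/A; 16:G/C.
p = 4/16 = 0.250000.
d = −0.75 · ln(1 − (4/3)·0.250000) = −0.75 · ln(0.666667) = −0.75 · (-0.405465) = 0.3041.

0.3041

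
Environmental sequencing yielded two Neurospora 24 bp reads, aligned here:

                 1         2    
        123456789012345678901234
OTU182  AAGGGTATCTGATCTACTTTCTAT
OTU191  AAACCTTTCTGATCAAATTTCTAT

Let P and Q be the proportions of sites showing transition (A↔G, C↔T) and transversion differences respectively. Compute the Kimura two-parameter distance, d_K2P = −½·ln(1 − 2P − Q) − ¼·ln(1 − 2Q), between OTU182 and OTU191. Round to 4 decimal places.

The sequences differ at positions 3 (G/A, transition), 4 (G/C, transversion), 5 (G/C, transversion), 7 (A/T, transversion), 15 (T/A, transversion), 17 (C/A, transversion).
Of the 6 differences, 1 transition and 5 transversions over 24 sites: P = 1/24 = 0.041667, Q = 5/24 = 0.208333.
d = −0.5·ln(0.708333) − 0.25·ln(0.583334) = −0.5·(-0.344841) − 0.25·(-0.538995) = 0.3072.

0.3072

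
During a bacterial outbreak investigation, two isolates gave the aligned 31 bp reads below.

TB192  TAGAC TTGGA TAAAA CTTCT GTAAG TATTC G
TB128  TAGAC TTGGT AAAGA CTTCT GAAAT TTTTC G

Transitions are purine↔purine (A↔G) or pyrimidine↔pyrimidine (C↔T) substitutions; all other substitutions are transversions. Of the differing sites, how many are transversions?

5

The sequences differ at positions 10 (A/T, transversion), 11 (T/A, transversion), 14 (A/G, transition), 22 (T/A, transversion), 25 (G/T, transversion), 27 (A/T, transversion).
Of the 6 differences, 1 transition and 5 transversions, so the answer is 5.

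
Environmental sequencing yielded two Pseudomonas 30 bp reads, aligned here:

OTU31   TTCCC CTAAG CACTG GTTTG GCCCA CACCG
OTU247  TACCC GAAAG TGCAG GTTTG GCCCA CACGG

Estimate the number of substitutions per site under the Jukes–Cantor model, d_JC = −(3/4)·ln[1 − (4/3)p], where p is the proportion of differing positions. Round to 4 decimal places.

Mismatches occur at site 2 (T↔A), site 6 (C↔G), site 7 (T↔A), site 11 (C↔T), site 12 (A↔G), site 14 (T↔A), site 29 (C↔G).
p = 7/30 = 0.233333.
d = −0.75 · ln(1 − (4/3)·0.233333) = −0.75 · ln(0.688889) = −0.75 · (-0.372675) = 0.2795.

0.2795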